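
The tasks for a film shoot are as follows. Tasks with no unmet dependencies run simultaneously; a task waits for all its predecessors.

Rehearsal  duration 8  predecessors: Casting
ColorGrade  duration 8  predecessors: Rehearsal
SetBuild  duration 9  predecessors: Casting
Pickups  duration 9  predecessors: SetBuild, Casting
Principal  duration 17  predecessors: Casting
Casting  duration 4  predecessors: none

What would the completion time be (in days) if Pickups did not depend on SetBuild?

Before: longest chain Casting→SetBuild→Pickups = 4+9+9 = 22, finish 22.
Without SetBuild→Pickups, Pickups's earliest start moves from 13 to 4.
After: Casting→Principal = 4+17 = 21 → 21 days.

21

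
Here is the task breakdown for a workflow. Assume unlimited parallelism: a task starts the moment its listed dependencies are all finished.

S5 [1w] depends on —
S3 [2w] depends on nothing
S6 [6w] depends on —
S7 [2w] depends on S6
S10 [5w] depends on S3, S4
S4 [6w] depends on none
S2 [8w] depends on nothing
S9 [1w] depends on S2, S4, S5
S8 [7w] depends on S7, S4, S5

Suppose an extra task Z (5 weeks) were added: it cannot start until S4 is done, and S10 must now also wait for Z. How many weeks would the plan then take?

16

Originally the plan takes 15 weeks.
With Z inserted, S10 now waits for max(S3, S4, Z).
New critical path: S4→Z→S10 = 6+5+5 = 16 ⇒ 16 weeks.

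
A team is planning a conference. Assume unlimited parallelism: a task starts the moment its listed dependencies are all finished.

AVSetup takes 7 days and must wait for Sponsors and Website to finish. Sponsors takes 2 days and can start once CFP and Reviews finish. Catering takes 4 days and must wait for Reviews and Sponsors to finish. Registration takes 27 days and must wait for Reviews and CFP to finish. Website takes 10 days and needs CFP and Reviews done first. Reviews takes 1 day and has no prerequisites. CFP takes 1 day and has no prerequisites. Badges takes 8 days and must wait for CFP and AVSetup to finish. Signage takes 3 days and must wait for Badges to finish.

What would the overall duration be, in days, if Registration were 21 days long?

Baseline: CFP→Website→AVSetup→Badges→Signage = 1+10+7+8+3 = 29 → 29 days.
Registration is off the critical path — its longest chain is 28 days, giving 1 of slack.
The critical path is still CFP→Website→AVSetup→Badges→Signage; finish is now 29 days.

29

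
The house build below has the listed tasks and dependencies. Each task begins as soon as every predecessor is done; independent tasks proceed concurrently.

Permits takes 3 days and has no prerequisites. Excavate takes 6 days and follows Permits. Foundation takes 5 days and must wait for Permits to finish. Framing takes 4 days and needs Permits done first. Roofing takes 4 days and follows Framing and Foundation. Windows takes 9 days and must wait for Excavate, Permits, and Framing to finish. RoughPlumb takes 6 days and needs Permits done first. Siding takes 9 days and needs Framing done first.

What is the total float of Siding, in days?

Critical path: Permits→Excavate→Windows = 3+6+9 = 18, so the finish is 18 days.
The longest chain containing Siding totals 16 days.
Slack of Siding = 9 − 7 = 2 days.

2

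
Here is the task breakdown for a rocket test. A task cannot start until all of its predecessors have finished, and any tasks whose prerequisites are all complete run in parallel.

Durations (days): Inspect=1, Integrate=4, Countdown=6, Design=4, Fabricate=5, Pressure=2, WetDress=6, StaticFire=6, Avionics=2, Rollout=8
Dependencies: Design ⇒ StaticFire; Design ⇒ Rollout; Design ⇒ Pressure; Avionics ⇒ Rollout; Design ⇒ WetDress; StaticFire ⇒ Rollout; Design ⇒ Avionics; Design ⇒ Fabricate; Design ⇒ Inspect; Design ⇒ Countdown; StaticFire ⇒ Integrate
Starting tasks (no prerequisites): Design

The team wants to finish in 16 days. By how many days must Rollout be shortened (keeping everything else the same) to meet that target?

Current finish: 18 days; target: 16.
Rollout is on every critical path, so each day cut from Rollout cuts the finish by one (this holds down to a finish of 14).
Need 18 − 16 = 2 days off Rollout → Rollout becomes 6 days, finish becomes 16.

2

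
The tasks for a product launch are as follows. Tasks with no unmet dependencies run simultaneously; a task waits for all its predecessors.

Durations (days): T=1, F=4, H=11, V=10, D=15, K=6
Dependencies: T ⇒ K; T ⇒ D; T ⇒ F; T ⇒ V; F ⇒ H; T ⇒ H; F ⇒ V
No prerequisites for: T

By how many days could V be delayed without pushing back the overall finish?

1

T→F→H = 1+4+11 = 16 sets the makespan at 16 days.
The longest chain containing V totals 15 days.
So V can slip 16 − 15 = 1 day.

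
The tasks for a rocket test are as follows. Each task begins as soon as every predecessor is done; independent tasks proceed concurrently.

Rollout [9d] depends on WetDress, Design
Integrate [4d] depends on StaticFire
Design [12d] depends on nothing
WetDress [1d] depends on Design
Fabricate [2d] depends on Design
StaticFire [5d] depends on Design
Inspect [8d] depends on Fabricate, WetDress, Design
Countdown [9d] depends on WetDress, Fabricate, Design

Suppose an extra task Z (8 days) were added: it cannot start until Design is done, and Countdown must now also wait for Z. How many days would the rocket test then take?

Originally the rocket test takes 23 days.
With Z inserted, Countdown now waits for max(WetDress, Fabricate, Design, Z).
New critical path: Design→Z→Countdown = 12+8+9 = 29 ⇒ 29 days.

29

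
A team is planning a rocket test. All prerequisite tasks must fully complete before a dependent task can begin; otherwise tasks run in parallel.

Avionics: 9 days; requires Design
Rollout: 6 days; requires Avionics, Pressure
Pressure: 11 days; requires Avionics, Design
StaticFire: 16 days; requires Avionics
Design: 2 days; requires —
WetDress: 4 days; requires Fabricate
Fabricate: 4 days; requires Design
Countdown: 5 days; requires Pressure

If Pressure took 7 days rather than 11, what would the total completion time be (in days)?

27

The binding path is Design→Avionics→Pressure→Rollout = 2+9+11+6 = 28; finish at 28 days.
Pressure lies on that path, so at 7 days the path becomes 24 days.
Now Design→Avionics→StaticFire = 2+9+16 = 27 is longest, so the finish becomes 27 days.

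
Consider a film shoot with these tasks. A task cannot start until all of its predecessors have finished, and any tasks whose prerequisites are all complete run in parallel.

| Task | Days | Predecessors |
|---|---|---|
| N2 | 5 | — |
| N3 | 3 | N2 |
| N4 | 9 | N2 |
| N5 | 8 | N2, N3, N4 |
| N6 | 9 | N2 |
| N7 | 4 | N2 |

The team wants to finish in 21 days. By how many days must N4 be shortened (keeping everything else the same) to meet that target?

Current finish: 22 days; target: 21.
N4 is on every critical path, so each day cut from N4 cuts the finish by one (this holds down to a finish of 16).
Need 22 − 21 = 1 day off N4 → N4 becomes 8 days, finish becomes 21.

1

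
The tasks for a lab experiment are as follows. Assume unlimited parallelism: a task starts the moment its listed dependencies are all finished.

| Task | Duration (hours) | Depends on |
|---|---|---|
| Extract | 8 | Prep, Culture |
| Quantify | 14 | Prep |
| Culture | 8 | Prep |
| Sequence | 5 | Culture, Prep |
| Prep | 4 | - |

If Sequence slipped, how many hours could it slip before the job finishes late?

Prep→Culture→Extract = 4+8+8 = 20 sets the makespan at 20 hours.
Longest path through Sequence: 17 hours (earliest finish 17, latest finish 20).
Float = 20 − 17 = 3.

3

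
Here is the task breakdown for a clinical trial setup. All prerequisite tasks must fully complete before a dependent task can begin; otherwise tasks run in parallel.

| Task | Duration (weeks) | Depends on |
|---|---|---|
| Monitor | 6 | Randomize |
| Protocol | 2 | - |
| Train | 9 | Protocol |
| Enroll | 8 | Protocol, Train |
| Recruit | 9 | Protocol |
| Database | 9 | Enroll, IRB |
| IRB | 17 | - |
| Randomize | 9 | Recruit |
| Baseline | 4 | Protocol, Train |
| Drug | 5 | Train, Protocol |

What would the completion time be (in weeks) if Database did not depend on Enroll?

26

Original critical path: Protocol→Train→Enroll→Database = 2+9+8+9 = 28 ⇒ 28 weeks.
Without Enroll→Database, Database's earliest start moves from 19 to 17.
After: Protocol→Recruit→Randomize→Monitor = 2+9+9+6 = 26 → 26 weeks.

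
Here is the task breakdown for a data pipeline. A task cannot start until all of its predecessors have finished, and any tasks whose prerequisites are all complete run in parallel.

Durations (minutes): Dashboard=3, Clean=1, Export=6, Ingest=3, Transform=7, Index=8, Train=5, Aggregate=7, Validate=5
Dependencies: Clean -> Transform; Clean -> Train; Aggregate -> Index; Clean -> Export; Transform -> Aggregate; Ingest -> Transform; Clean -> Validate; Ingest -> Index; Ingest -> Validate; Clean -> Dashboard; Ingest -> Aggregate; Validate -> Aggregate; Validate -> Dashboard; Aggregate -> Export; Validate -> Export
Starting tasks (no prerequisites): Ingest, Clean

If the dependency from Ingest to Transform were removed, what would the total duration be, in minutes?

Before: longest chain Ingest→Transform→Aggregate→Index = 3+7+7+8 = 25, finish 25.
Without Ingest→Transform, Transform's earliest start moves from 3 to 1.
New critical path: Ingest→Validate→Aggregate→Index = 3+5+7+8 = 23 ⇒ 23 minutes.

23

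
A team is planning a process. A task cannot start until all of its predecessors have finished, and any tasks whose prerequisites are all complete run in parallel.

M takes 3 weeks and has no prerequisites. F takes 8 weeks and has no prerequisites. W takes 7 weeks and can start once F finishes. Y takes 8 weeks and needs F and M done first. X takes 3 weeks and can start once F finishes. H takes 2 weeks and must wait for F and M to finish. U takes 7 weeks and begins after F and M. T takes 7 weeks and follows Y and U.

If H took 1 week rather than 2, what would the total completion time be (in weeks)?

Critical path before the change: F→Y→T = 8+8+7 = 23 giving 23 weeks.
H is off the critical path — its longest chain is 10 weeks, giving 13 of slack.
The critical path is still F→Y→T; finish is now 23 weeks.

23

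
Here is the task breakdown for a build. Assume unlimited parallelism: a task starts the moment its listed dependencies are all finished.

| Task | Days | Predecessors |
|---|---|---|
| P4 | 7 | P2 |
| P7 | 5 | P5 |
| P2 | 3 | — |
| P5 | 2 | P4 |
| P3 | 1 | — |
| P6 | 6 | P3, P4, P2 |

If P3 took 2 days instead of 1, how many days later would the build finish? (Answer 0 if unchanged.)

0

As given, the longest chain is P2→P4→P5→P7 = 3+7+2+5 = 17, so the finish is 17 days.
P3 has 10 days of float (longest path through it is 7).
That remains the longest chain; total 17 days.
Change in finish: 17 − 17 = +0 days.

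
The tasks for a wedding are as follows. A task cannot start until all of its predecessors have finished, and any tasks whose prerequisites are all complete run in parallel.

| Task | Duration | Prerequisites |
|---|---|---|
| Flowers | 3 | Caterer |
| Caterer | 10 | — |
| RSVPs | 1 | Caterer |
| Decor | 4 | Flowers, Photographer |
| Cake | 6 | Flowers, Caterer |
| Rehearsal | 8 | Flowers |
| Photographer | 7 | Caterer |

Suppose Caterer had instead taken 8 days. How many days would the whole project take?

Baseline: Caterer→Flowers→Rehearsal = 10+3+8 = 21 → 21 days.
Caterer lies on that path, so at 8 days the path becomes 19 days.
The critical path is still Caterer→Flowers→Rehearsal; finish is now 19 days.

19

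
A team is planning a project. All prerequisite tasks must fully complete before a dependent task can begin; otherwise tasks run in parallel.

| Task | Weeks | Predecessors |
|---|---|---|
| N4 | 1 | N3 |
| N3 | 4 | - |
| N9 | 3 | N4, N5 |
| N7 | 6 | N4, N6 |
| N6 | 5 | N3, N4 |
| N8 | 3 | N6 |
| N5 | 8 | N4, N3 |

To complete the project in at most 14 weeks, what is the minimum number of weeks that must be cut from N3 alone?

Current finish: 16 weeks; target: 14.
N3 is on every critical path, so each week cut from N3 cuts the finish by one (this holds down to a finish of 13).
Need 16 − 14 = 2 weeks off N3 → N3 becomes 2 weeks, finish becomes 14.

2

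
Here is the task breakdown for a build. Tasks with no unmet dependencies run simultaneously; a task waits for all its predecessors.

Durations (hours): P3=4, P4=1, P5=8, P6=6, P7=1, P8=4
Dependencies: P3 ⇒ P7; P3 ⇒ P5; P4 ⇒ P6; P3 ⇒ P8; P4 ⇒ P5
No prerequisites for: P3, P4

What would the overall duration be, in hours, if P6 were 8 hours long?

As given, the longest chain is P3→P5 = 4+8 = 12, so the finish is 12 hours.
P6 has 5 hours of float (longest path through it is 7).
The critical path is still P3→P5; finish is now 12 hours.

12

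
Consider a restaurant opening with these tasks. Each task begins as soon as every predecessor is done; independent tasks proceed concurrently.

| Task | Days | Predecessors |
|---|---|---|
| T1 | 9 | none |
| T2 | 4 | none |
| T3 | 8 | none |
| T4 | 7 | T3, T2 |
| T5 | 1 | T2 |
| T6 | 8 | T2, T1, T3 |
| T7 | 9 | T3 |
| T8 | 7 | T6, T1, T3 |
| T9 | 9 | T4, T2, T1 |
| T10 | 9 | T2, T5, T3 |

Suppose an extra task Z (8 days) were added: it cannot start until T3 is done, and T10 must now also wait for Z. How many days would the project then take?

Originally the project takes 24 days.
With Z inserted, T10 now waits for max(T2, T5, T3, Z).
New critical path: T3→Z→T10 = 8+8+9 = 25 ⇒ 25 days.

25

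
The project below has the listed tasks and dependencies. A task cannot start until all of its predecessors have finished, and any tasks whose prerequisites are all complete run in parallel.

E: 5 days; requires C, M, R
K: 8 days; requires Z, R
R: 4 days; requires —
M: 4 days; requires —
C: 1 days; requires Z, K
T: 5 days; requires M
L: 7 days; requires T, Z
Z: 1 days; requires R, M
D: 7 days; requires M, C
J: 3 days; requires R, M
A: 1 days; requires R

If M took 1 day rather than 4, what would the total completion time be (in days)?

21

The binding path is M→Z→K→C→D = 4+1+8+1+7 = 21; finish at 21 days.
Since M is critical, the -3 change carries straight to that chain (now 18 days).
The binding chain switches to R→Z→K→C→D = 4+1+8+1+7 = 21; finish 21 days.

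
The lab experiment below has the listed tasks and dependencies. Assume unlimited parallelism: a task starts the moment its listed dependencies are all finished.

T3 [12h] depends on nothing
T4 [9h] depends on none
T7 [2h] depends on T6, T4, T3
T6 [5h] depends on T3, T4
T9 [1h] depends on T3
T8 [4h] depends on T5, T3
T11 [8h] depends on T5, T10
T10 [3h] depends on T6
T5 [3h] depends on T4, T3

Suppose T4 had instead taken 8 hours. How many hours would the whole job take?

28

Actual critical path: T3→T6→T10→T11 = 12+5+3+8 = 28 ⇒ 28 hours.
T4 has 3 hours of float (longest path through it is 25).
The critical path is still T3→T6→T10→T11; finish is now 28 hours.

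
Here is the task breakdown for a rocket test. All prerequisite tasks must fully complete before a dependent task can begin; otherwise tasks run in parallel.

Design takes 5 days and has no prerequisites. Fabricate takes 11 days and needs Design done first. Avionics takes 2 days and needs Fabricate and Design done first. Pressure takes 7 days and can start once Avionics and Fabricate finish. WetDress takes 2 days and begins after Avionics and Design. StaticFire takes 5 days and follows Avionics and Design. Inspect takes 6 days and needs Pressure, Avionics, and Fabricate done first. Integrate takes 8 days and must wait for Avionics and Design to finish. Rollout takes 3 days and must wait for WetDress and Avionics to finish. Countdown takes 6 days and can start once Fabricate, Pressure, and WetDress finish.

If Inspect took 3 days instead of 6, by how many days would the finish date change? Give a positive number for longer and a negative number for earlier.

Baseline: Design→Fabricate→Avionics→Pressure→Inspect = 5+11+2+7+6 = 31 → 31 days.
Inspect is on the critical path; changing it to 3 makes that path 28 days.
The binding chain switches to Design→Fabricate→Avionics→Pressure→Countdown = 5+11+2+7+6 = 31; finish 31 days.
Change in finish: 31 − 31 = +0 days.

0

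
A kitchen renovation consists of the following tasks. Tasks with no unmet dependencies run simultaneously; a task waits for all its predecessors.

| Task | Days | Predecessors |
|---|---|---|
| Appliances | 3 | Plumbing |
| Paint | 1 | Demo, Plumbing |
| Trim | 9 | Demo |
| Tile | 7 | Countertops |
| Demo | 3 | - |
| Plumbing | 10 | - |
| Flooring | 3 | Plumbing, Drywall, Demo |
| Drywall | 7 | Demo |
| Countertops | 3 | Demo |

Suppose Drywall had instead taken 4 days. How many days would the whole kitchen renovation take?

Baseline: Demo→Drywall→Flooring = 3+7+3 = 13 → 13 days.
Drywall is on the critical path; changing it to 4 makes that path 10 days.
New critical path: Demo→Countertops→Tile = 3+3+7 = 13 ⇒ 13 days.

13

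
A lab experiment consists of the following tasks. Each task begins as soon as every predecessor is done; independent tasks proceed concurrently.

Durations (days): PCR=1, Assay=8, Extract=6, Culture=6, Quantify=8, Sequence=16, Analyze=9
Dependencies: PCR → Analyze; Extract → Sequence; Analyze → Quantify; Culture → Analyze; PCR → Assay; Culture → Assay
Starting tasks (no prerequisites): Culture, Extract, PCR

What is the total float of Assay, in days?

Critical path: Culture→Analyze→Quantify = 6+9+8 = 23, so the finish is 23 days.
Assay finishes as early as 14 and must finish by 23.
Slack of Assay = 15 − 6 = 9 days.

9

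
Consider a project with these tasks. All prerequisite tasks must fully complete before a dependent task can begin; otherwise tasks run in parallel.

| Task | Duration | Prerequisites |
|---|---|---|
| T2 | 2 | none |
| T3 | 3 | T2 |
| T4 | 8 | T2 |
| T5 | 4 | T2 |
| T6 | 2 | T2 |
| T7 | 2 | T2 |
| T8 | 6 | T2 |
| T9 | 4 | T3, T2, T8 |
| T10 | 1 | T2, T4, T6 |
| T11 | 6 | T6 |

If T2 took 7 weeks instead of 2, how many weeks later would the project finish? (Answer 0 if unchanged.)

5

As given, the longest chain is T2→T8→T9 = 2+6+4 = 12, so the finish is 12 weeks.
T2 is on the critical path; changing it to 7 makes that path 17 weeks.
The critical path is still T2→T8→T9; finish is now 17 weeks.
Change in finish: 17 − 12 = +5 weeks.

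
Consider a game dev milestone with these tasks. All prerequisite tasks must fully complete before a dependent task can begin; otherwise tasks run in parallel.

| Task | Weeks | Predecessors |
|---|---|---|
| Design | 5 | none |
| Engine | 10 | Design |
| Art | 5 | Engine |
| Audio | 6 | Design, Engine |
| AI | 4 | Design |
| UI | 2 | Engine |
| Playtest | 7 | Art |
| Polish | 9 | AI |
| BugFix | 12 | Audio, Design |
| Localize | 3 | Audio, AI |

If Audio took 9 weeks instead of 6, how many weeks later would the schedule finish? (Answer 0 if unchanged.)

3

Actual critical path: Design→Engine→Audio→BugFix = 5+10+6+12 = 33 ⇒ 33 weeks.
Since Audio is critical, the +3 change carries straight to that chain (now 36 weeks).
That remains the longest chain; total 36 weeks.
Change in finish: 36 − 33 = +3 weeks.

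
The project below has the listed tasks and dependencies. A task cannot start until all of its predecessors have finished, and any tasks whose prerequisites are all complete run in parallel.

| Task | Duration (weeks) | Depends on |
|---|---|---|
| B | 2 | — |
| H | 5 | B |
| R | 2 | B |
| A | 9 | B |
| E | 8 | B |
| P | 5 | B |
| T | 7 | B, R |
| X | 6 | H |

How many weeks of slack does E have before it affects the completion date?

3

The longest chain is B→H→X = 2+5+6 = 13; overall finish 13 weeks.
The longest chain containing E totals 10 weeks.
So E can slip 13 − 10 = 3 weeks.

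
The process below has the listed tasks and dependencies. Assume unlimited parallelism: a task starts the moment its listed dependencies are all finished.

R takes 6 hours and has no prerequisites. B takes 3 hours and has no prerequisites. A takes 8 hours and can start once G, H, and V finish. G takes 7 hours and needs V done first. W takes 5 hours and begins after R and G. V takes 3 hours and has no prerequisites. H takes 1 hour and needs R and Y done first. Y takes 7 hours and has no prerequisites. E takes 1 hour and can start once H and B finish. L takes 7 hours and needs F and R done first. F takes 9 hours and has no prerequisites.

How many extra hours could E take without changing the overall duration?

Critical path: V→G→A = 3+7+8 = 18, so the finish is 18 hours.
The longest chain containing E totals 9 hours.
Slack of E = 17 − 8 = 9 hours.

9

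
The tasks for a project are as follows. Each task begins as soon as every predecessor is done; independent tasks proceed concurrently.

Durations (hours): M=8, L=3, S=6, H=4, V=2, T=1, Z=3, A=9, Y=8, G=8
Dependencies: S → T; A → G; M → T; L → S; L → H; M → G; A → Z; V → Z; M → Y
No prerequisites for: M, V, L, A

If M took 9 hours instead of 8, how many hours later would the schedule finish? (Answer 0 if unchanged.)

0

As given, the longest chain is A→G = 9+8 = 17, so the finish is 17 hours.
M is off the critical path — its longest chain is 16 hours, giving 1 of slack.
New critical path: M→G = 9+8 = 17 ⇒ 17 hours.
Change in finish: 17 − 17 = +0 hours.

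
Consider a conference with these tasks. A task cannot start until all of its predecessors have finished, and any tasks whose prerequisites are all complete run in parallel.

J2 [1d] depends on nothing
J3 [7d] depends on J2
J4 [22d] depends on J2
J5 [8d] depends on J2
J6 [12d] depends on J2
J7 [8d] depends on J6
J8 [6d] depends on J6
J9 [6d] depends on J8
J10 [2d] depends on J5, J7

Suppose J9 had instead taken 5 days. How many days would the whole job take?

Critical path before the change: J2→J6→J8→J9 = 1+12+6+6 = 25 giving 25 days.
J9 is on the critical path; changing it to 5 makes that path 24 days.
The critical path is still J2→J6→J8→J9; finish is now 24 days.

24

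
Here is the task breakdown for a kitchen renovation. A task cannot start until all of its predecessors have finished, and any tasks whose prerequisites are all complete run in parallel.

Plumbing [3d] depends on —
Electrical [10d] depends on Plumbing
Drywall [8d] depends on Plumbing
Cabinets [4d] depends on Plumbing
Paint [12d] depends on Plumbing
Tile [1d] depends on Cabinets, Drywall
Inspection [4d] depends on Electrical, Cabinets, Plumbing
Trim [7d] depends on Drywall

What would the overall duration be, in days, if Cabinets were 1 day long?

Actual critical path: Plumbing→Drywall→Trim = 3+8+7 = 18 ⇒ 18 days.
Cabinets is off the critical path — its longest chain is 11 days, giving 7 of slack.
No other chain overtakes it, so the finish is 18 days.

18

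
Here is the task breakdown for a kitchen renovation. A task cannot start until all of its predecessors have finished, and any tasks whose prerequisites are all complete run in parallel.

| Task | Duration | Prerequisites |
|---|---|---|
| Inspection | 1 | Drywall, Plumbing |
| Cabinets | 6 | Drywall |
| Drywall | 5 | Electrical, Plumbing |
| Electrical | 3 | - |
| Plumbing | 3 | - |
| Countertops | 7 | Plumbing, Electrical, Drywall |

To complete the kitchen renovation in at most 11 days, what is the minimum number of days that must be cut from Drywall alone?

4

Current finish: 15 days; target: 11.
Drywall is on every critical path, so each day cut from Drywall cuts the finish by one (this holds down to a finish of 11).
Need 15 − 11 = 4 days off Drywall → Drywall becomes 1 day, finish becomes 11.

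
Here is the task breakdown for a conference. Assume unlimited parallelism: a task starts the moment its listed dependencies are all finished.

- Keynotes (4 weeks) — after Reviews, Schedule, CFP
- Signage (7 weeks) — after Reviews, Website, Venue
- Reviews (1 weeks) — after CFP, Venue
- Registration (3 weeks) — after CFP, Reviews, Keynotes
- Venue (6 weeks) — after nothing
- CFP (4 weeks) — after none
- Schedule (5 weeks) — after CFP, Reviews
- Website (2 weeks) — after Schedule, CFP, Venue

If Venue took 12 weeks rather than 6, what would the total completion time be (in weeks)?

27

As given, the longest chain is Venue→Reviews→Schedule→Website→Signage = 6+1+5+2+7 = 21, so the finish is 21 weeks.
Venue lies on that path, so at 12 weeks the path becomes 27 weeks.
The critical path is still Venue→Reviews→Schedule→Website→Signage; finish is now 27 weeks.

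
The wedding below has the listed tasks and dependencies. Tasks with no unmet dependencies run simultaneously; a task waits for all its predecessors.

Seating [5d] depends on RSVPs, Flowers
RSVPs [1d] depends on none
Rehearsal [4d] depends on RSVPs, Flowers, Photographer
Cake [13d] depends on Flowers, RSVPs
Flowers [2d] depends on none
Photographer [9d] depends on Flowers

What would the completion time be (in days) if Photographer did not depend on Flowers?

15

Original critical path: Flowers→Cake = 2+13 = 15 ⇒ 15 days.
Without Flowers→Photographer, Photographer's earliest start moves from 2 to 0.
After: Flowers→Cake = 2+13 = 15 → 15 days.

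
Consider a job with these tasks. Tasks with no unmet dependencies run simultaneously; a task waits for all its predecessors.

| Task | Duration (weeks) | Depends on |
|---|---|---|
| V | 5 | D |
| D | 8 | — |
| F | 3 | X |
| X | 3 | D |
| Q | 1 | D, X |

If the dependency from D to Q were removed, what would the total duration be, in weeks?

Before: longest chain D→X→F = 8+3+3 = 14, finish 14.
Dropping D→Q doesn't change Q's earliest start (11); another predecessor still binds.
The longest chain is now D→X→F = 8+3+3 = 14, so the schedule takes 14 weeks.

14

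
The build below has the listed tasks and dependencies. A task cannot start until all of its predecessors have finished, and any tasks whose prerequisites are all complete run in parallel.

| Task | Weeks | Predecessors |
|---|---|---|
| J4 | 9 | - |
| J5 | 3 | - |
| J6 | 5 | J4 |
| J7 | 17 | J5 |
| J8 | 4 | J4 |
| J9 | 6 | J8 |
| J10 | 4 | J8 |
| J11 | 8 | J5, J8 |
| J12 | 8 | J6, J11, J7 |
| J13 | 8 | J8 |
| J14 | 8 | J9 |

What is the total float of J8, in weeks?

0

Critical path: J4→J8→J11→J12 = 9+4+8+8 = 29, so the finish is 29 weeks.
Longest path through J8: 29 weeks (earliest finish 13, latest finish 13).
Slack of J8 = 9 − 9 = 0 weeks.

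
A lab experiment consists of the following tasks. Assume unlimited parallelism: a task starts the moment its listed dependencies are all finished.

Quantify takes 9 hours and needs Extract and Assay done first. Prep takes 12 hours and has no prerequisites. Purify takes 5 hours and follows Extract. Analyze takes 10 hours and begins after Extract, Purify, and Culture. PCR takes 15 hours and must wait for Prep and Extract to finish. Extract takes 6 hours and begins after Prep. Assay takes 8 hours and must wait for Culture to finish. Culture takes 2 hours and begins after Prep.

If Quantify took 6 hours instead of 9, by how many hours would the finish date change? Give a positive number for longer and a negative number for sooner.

0

The binding path is Prep→Extract→PCR = 12+6+15 = 33; finish at 33 hours.
Quantify is off the critical path — its longest chain is 31 hours, giving 2 of slack.
The critical path is still Prep→Extract→PCR; finish is now 33 hours.
Change in finish: 33 − 33 = +0 hours.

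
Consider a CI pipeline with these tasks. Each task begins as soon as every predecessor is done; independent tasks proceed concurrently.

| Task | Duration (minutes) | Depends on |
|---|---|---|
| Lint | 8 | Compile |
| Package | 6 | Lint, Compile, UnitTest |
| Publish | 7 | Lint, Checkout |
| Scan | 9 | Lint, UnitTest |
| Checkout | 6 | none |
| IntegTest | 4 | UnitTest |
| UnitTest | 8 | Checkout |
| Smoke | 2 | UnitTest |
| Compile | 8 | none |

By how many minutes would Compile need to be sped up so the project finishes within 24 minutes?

1

Current finish: 25 minutes; target: 24.
Compile is on every critical path, so each minute cut from Compile cuts the finish by one (this holds down to a finish of 23).
Need 25 − 24 = 1 minute off Compile → Compile becomes 7 minutes, finish becomes 24.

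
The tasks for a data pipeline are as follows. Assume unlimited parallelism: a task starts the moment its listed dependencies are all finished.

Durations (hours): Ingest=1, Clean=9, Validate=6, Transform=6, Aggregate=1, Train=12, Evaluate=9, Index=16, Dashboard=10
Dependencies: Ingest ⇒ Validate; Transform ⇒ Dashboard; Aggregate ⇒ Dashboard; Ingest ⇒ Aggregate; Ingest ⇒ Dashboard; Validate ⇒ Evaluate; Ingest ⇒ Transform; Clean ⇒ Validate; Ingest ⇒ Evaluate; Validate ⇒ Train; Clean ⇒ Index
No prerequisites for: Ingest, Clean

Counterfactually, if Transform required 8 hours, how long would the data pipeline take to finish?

27

The binding path is Clean→Validate→Train = 9+6+12 = 27; finish at 27 hours.
Transform is off the critical path — its longest chain is 17 hours, giving 10 of slack.
No other chain overtakes it, so the finish is 27 hours.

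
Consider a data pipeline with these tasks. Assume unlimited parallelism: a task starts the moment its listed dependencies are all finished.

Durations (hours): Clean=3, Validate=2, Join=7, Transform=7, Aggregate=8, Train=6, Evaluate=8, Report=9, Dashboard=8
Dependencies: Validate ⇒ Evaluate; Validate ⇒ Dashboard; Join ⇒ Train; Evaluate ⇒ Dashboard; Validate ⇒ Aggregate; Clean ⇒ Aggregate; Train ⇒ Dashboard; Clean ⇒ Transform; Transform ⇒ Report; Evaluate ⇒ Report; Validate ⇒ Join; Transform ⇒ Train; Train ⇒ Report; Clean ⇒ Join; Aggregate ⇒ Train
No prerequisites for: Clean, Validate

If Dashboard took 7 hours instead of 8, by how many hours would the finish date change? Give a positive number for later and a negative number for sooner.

0

Critical path before the change: Clean→Aggregate→Train→Report = 3+8+6+9 = 26 giving 26 hours.
Dashboard is off the critical path — its longest chain is 25 hours, giving 1 of slack.
The critical path is still Clean→Aggregate→Train→Report; finish is now 26 hours.
Change in finish: 26 − 26 = +0 hours.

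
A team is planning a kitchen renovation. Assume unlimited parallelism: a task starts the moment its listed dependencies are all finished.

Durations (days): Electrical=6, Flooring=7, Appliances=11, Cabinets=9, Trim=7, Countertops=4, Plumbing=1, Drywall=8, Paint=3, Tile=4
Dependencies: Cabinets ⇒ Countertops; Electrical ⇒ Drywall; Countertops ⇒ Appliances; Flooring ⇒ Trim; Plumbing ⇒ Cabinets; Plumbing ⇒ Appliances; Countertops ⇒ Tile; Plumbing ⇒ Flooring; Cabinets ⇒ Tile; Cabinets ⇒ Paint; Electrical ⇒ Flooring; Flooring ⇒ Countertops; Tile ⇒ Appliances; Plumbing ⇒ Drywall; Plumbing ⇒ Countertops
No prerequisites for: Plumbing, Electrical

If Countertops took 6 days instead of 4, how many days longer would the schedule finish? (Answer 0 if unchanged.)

Actual critical path: Electrical→Flooring→Countertops→Tile→Appliances = 6+7+4+4+11 = 32 ⇒ 32 days.
Countertops is on the critical path; changing it to 6 makes that path 34 days.
That remains the longest chain; total 34 days.
Change in finish: 34 − 32 = +2 days.

2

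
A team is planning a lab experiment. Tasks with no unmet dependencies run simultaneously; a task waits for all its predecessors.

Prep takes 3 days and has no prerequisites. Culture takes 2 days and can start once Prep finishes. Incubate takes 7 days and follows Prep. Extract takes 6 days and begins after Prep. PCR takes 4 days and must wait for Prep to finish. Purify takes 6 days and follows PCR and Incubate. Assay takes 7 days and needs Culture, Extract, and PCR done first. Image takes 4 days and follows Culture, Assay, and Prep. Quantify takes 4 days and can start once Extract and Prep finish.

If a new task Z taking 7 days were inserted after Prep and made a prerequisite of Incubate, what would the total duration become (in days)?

Originally the schedule takes 20 days.
With Z inserted, Incubate now waits for max(Prep, Z).
New critical path: Prep→Z→Incubate→Purify = 3+7+7+6 = 23 ⇒ 23 days.

23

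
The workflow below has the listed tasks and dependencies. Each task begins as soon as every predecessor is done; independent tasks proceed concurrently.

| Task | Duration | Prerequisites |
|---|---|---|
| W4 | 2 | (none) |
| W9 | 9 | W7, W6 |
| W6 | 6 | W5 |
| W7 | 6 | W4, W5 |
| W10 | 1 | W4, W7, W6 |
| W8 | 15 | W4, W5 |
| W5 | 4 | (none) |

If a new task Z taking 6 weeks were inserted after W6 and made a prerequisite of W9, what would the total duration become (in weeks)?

Originally the job takes 19 weeks.
With Z inserted, W9 now waits for max(W7, W6, Z).
New critical path: W5→W6→Z→W9 = 4+6+6+9 = 25 ⇒ 25 weeks.

25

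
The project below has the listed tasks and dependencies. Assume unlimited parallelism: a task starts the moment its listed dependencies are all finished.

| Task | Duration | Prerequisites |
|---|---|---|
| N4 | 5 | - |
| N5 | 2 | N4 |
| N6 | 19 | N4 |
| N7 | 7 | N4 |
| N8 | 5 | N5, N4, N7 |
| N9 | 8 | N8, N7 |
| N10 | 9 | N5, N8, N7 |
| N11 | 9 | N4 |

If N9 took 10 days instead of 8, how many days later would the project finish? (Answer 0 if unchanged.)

1

Baseline: N4→N7→N8→N10 = 5+7+5+9 = 26 → 26 days.
N9 has 1 day of float (longest path through it is 25).
New critical path: N4→N7→N8→N9 = 5+7+5+10 = 27 ⇒ 27 days.
Change in finish: 27 − 26 = +1 days.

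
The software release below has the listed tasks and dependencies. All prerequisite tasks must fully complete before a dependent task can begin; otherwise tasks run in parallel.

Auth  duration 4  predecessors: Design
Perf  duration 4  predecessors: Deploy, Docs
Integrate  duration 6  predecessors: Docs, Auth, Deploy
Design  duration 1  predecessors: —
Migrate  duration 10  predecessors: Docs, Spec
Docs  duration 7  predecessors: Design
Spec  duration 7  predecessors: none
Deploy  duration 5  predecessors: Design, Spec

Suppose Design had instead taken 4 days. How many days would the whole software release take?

21

The binding path is Design→Docs→Migrate = 1+7+10 = 18; finish at 18 days.
Design is on the critical path; changing it to 4 makes that path 21 days.
That remains the longest chain; total 21 days.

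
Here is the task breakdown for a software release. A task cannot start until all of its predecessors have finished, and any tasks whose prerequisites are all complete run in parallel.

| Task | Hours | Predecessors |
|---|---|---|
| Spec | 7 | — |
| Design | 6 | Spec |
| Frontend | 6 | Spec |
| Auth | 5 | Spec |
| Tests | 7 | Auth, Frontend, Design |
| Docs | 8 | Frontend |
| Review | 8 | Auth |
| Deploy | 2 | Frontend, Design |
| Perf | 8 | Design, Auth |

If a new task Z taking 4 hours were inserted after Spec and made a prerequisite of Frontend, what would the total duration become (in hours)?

25

Originally the schedule takes 21 hours.
With Z inserted, Frontend now waits for max(Spec, Z).
New critical path: Spec→Z→Frontend→Docs = 7+4+6+8 = 25 ⇒ 25 hours.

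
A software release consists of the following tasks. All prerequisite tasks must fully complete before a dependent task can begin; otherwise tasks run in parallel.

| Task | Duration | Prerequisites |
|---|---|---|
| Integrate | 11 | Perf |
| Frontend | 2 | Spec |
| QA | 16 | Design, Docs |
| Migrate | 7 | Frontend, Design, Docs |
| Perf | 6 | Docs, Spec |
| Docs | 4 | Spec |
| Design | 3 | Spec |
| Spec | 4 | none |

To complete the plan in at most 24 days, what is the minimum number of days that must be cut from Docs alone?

1

Current finish: 25 days; target: 24.
Docs is on every critical path, so each day cut from Docs cuts the finish by one (this holds down to a finish of 23).
Need 25 − 24 = 1 day off Docs → Docs becomes 3 days, finish becomes 24.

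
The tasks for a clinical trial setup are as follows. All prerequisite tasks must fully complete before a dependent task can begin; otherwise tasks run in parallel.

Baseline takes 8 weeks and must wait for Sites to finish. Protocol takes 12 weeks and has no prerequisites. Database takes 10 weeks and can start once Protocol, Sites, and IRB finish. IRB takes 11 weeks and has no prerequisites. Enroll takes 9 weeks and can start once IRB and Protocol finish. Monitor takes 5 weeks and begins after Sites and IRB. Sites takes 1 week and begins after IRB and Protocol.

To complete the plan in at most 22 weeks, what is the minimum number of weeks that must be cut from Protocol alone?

1

Current finish: 23 weeks; target: 22.
Protocol is on every critical path, so each week cut from Protocol cuts the finish by one (this holds down to a finish of 22).
Need 23 − 22 = 1 week off Protocol → Protocol becomes 11 weeks, finish becomes 22.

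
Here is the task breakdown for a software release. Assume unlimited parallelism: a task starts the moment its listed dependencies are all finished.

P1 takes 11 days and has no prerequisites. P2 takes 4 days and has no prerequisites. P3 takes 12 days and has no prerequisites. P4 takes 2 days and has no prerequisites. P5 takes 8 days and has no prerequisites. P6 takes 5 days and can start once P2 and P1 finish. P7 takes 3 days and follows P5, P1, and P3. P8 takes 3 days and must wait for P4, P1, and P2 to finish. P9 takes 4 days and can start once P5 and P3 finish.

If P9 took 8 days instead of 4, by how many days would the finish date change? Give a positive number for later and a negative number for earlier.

The binding path is P3→P9 = 12+4 = 16; finish at 16 days.
P9 is on the critical path; changing it to 8 makes that path 20 days.
No other chain overtakes it, so the finish is 20 days.
Change in finish: 20 − 16 = +4 days.

4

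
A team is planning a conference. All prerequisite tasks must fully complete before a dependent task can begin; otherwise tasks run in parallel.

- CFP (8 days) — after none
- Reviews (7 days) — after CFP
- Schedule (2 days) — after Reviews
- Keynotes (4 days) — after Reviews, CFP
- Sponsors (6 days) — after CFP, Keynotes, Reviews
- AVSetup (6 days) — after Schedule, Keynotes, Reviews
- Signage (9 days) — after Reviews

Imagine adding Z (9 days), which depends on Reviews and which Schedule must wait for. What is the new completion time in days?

32

Originally the project takes 25 days.
With Z inserted, Schedule now waits for max(Reviews, Z).
New critical path: CFP→Reviews→Z→Schedule→AVSetup = 8+7+9+2+6 = 32 ⇒ 32 days.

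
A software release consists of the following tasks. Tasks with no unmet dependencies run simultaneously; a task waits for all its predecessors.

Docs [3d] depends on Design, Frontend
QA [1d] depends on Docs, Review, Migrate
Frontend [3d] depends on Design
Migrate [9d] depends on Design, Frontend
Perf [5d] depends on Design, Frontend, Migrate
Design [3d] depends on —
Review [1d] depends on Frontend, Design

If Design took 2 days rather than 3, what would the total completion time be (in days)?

Baseline: Design→Frontend→Migrate→Perf = 3+3+9+5 = 20 → 20 days.
Design lies on that path, so at 2 days the path becomes 19 days.
The critical path is still Design→Frontend→Migrate→Perf; finish is now 19 days.

19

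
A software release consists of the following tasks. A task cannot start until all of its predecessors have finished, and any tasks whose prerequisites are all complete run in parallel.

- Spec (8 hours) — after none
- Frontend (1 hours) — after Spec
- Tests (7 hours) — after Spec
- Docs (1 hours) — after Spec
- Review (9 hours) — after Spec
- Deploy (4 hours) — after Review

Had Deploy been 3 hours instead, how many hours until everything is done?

20

The binding path is Spec→Review→Deploy = 8+9+4 = 21; finish at 21 hours.
Deploy is on the critical path; changing it to 3 makes that path 20 hours.
That remains the longest chain; total 20 hours.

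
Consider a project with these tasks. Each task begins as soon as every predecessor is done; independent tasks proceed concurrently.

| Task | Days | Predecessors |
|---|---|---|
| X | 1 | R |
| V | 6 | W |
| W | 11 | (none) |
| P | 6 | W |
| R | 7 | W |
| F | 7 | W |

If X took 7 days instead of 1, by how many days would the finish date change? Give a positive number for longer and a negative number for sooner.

6

As given, the longest chain is W→R→X = 11+7+1 = 19, so the finish is 19 days.
X lies on that path, so at 7 days the path becomes 25 days.
No other chain overtakes it, so the finish is 25 days.
Change in finish: 25 − 19 = +6 days.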